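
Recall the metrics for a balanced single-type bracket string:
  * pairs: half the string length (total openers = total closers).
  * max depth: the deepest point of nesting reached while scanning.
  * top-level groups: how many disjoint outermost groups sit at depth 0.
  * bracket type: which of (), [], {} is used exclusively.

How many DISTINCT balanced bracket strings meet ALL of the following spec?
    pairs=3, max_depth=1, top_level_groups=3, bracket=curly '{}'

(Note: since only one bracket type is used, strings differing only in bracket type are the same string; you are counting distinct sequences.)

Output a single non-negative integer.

Spec: pairs=3 depth=1 groups=3
Count(depth <= 1) = 1
Count(depth <= 0) = 0
Count(depth == 1) = 1 - 0 = 1

Answer: 1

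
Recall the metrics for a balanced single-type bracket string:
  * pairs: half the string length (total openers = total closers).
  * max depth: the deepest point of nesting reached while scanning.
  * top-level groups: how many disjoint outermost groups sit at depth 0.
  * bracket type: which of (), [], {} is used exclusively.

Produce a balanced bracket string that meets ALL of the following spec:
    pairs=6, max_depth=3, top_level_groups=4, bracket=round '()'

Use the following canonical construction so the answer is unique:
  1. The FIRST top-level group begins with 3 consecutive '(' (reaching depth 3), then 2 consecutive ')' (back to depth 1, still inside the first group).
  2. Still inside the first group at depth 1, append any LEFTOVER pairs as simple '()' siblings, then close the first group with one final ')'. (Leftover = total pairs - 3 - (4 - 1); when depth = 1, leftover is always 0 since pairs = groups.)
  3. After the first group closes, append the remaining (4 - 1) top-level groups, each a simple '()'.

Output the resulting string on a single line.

Answer: ((()))()()()

Derivation:
Spec: pairs=6 depth=3 groups=4
Leftover pairs = 6 - 3 - (4-1) = 0
First group: deep chain of depth 3 + 0 sibling pairs
Remaining 3 groups: simple '()' each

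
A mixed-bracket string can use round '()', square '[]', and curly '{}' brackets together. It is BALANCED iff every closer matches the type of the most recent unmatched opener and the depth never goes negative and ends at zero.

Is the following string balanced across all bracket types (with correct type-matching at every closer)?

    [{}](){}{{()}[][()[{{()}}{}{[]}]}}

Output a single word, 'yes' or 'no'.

pos 0: push '['; stack = [
pos 1: push '{'; stack = [{
pos 2: '}' matches '{'; pop; stack = [
pos 3: ']' matches '['; pop; stack = (empty)
pos 4: push '('; stack = (
pos 5: ')' matches '('; pop; stack = (empty)
pos 6: push '{'; stack = {
pos 7: '}' matches '{'; pop; stack = (empty)
pos 8: push '{'; stack = {
pos 9: push '{'; stack = {{
pos 10: push '('; stack = {{(
pos 11: ')' matches '('; pop; stack = {{
pos 12: '}' matches '{'; pop; stack = {
pos 13: push '['; stack = {[
pos 14: ']' matches '['; pop; stack = {
pos 15: push '['; stack = {[
pos 16: push '('; stack = {[(
pos 17: ')' matches '('; pop; stack = {[
pos 18: push '['; stack = {[[
pos 19: push '{'; stack = {[[{
pos 20: push '{'; stack = {[[{{
pos 21: push '('; stack = {[[{{(
pos 22: ')' matches '('; pop; stack = {[[{{
pos 23: '}' matches '{'; pop; stack = {[[{
pos 24: '}' matches '{'; pop; stack = {[[
pos 25: push '{'; stack = {[[{
pos 26: '}' matches '{'; pop; stack = {[[
pos 27: push '{'; stack = {[[{
pos 28: push '['; stack = {[[{[
pos 29: ']' matches '['; pop; stack = {[[{
pos 30: '}' matches '{'; pop; stack = {[[
pos 31: ']' matches '['; pop; stack = {[
pos 32: saw closer '}' but top of stack is '[' (expected ']') → INVALID
Verdict: type mismatch at position 32: '}' closes '[' → no

Answer: no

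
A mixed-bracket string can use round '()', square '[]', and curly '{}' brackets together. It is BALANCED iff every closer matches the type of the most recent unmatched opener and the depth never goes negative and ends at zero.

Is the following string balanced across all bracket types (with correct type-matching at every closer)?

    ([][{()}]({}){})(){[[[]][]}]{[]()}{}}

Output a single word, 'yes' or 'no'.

pos 0: push '('; stack = (
pos 1: push '['; stack = ([
pos 2: ']' matches '['; pop; stack = (
pos 3: push '['; stack = ([
pos 4: push '{'; stack = ([{
pos 5: push '('; stack = ([{(
pos 6: ')' matches '('; pop; stack = ([{
pos 7: '}' matches '{'; pop; stack = ([
pos 8: ']' matches '['; pop; stack = (
pos 9: push '('; stack = ((
pos 10: push '{'; stack = (({
pos 11: '}' matches '{'; pop; stack = ((
pos 12: ')' matches '('; pop; stack = (
pos 13: push '{'; stack = ({
pos 14: '}' matches '{'; pop; stack = (
pos 15: ')' matches '('; pop; stack = (empty)
pos 16: push '('; stack = (
pos 17: ')' matches '('; pop; stack = (empty)
pos 18: push '{'; stack = {
pos 19: push '['; stack = {[
pos 20: push '['; stack = {[[
pos 21: push '['; stack = {[[[
pos 22: ']' matches '['; pop; stack = {[[
pos 23: ']' matches '['; pop; stack = {[
pos 24: push '['; stack = {[[
pos 25: ']' matches '['; pop; stack = {[
pos 26: saw closer '}' but top of stack is '[' (expected ']') → INVALID
Verdict: type mismatch at position 26: '}' closes '[' → no

Answer: no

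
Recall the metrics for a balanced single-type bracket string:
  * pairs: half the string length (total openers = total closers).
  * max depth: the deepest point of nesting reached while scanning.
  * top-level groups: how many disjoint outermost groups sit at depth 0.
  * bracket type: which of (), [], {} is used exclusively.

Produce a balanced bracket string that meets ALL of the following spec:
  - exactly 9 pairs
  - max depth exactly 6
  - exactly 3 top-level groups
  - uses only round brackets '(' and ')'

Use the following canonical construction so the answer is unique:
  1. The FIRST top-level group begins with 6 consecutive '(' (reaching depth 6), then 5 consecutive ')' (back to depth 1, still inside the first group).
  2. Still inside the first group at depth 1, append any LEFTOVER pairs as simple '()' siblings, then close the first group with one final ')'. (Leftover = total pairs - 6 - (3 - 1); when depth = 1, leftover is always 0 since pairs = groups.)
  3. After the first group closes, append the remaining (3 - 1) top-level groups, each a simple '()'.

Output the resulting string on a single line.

Answer: (((((()))))())()()

Derivation:
Spec: pairs=9 depth=6 groups=3
Leftover pairs = 9 - 6 - (3-1) = 1
First group: deep chain of depth 6 + 1 sibling pairs
Remaining 2 groups: simple '()' each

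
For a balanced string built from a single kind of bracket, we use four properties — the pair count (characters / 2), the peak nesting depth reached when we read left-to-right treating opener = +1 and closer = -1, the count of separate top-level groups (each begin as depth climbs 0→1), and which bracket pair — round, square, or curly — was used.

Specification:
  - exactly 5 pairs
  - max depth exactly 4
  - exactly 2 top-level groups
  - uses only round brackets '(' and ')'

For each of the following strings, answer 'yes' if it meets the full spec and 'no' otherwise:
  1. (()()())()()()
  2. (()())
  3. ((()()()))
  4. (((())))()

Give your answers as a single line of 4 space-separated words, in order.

Answer: no no no yes

Derivation:
String 1 '(()()())()()()': depth seq [1 2 1 2 1 2 1 0 1 0 1 0 1 0]
  -> pairs=7 depth=2 groups=4 -> no
String 2 '(()())': depth seq [1 2 1 2 1 0]
  -> pairs=3 depth=2 groups=1 -> no
String 3 '((()()()))': depth seq [1 2 3 2 3 2 3 2 1 0]
  -> pairs=5 depth=3 groups=1 -> no
String 4 '(((())))()': depth seq [1 2 3 4 3 2 1 0 1 0]
  -> pairs=5 depth=4 groups=2 -> yes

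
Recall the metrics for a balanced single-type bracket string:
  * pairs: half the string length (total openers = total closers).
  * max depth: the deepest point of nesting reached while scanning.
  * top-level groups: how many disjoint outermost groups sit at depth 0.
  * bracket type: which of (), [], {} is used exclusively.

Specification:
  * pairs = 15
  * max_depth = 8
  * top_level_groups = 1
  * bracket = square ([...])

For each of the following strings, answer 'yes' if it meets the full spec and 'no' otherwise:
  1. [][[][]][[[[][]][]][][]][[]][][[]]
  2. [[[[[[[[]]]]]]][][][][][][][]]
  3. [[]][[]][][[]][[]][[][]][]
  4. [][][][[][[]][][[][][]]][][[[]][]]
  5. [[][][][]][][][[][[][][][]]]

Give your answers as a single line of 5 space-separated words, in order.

String 1 '[][[][]][[[[][]][]][][]][[]][][[]]': depth seq [1 0 1 2 1 2 1 0 1 2 3 4 3 4 3 2 3 2 1 2 1 2 1 0 1 2 1 0 1 0 1 2 1 0]
  -> pairs=17 depth=4 groups=6 -> no
String 2 '[[[[[[[[]]]]]]][][][][][][][]]': depth seq [1 2 3 4 5 6 7 8 7 6 5 4 3 2 1 2 1 2 1 2 1 2 1 2 1 2 1 2 1 0]
  -> pairs=15 depth=8 groups=1 -> yes
String 3 '[[]][[]][][[]][[]][[][]][]': depth seq [1 2 1 0 1 2 1 0 1 0 1 2 1 0 1 2 1 0 1 2 1 2 1 0 1 0]
  -> pairs=13 depth=2 groups=7 -> no
String 4 '[][][][[][[]][][[][][]]][][[[]][]]': depth seq [1 0 1 0 1 0 1 2 1 2 3 2 1 2 1 2 3 2 3 2 3 2 1 0 1 0 1 2 3 2 1 2 1 0]
  -> pairs=17 depth=3 groups=6 -> no
String 5 '[[][][][]][][][[][[][][][]]]': depth seq [1 2 1 2 1 2 1 2 1 0 1 0 1 0 1 2 1 2 3 2 3 2 3 2 3 2 1 0]
  -> pairs=14 depth=3 groups=4 -> no

Answer: no yes no no no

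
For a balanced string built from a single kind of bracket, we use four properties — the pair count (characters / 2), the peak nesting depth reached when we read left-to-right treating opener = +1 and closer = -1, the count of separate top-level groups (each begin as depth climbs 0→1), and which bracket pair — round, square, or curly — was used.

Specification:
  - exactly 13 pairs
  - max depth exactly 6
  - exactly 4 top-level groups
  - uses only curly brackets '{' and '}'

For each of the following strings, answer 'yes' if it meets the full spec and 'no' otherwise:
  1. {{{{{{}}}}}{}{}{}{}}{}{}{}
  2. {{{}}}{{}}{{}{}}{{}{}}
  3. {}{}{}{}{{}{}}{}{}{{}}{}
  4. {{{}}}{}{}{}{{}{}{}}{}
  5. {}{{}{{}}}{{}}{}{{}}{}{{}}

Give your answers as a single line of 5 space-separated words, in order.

Answer: yes no no no no

Derivation:
String 1 '{{{{{{}}}}}{}{}{}{}}{}{}{}': depth seq [1 2 3 4 5 6 5 4 3 2 1 2 1 2 1 2 1 2 1 0 1 0 1 0 1 0]
  -> pairs=13 depth=6 groups=4 -> yes
String 2 '{{{}}}{{}}{{}{}}{{}{}}': depth seq [1 2 3 2 1 0 1 2 1 0 1 2 1 2 1 0 1 2 1 2 1 0]
  -> pairs=11 depth=3 groups=4 -> no
String 3 '{}{}{}{}{{}{}}{}{}{{}}{}': depth seq [1 0 1 0 1 0 1 0 1 2 1 2 1 0 1 0 1 0 1 2 1 0 1 0]
  -> pairs=12 depth=2 groups=9 -> no
String 4 '{{{}}}{}{}{}{{}{}{}}{}': depth seq [1 2 3 2 1 0 1 0 1 0 1 0 1 2 1 2 1 2 1 0 1 0]
  -> pairs=11 depth=3 groups=6 -> no
String 5 '{}{{}{{}}}{{}}{}{{}}{}{{}}': depth seq [1 0 1 2 1 2 3 2 1 0 1 2 1 0 1 0 1 2 1 0 1 0 1 2 1 0]
  -> pairs=13 depth=3 groups=7 -> no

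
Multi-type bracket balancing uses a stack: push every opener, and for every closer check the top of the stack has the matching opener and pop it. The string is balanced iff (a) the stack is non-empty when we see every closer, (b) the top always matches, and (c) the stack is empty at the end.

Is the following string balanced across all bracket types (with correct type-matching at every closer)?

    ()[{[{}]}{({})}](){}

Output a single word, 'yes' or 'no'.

Answer: yes

Derivation:
pos 0: push '('; stack = (
pos 1: ')' matches '('; pop; stack = (empty)
pos 2: push '['; stack = [
pos 3: push '{'; stack = [{
pos 4: push '['; stack = [{[
pos 5: push '{'; stack = [{[{
pos 6: '}' matches '{'; pop; stack = [{[
pos 7: ']' matches '['; pop; stack = [{
pos 8: '}' matches '{'; pop; stack = [
pos 9: push '{'; stack = [{
pos 10: push '('; stack = [{(
pos 11: push '{'; stack = [{({
pos 12: '}' matches '{'; pop; stack = [{(
pos 13: ')' matches '('; pop; stack = [{
pos 14: '}' matches '{'; pop; stack = [
pos 15: ']' matches '['; pop; stack = (empty)
pos 16: push '('; stack = (
pos 17: ')' matches '('; pop; stack = (empty)
pos 18: push '{'; stack = {
pos 19: '}' matches '{'; pop; stack = (empty)
end: stack empty → VALID
Verdict: properly nested → yes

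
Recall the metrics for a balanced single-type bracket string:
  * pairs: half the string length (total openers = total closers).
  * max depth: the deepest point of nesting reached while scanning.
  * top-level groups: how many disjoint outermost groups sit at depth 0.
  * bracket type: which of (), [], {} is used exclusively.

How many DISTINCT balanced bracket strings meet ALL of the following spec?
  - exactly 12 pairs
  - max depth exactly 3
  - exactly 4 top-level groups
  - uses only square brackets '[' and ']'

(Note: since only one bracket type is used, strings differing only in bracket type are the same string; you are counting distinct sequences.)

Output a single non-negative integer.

Answer: 6283

Derivation:
Spec: pairs=12 depth=3 groups=4
Count(depth <= 3) = 6448
Count(depth <= 2) = 165
Count(depth == 3) = 6448 - 165 = 6283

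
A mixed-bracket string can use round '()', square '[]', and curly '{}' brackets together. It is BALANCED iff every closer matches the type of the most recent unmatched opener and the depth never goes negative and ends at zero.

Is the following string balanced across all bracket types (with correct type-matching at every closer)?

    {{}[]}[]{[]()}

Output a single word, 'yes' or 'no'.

pos 0: push '{'; stack = {
pos 1: push '{'; stack = {{
pos 2: '}' matches '{'; pop; stack = {
pos 3: push '['; stack = {[
pos 4: ']' matches '['; pop; stack = {
pos 5: '}' matches '{'; pop; stack = (empty)
pos 6: push '['; stack = [
pos 7: ']' matches '['; pop; stack = (empty)
pos 8: push '{'; stack = {
pos 9: push '['; stack = {[
pos 10: ']' matches '['; pop; stack = {
pos 11: push '('; stack = {(
pos 12: ')' matches '('; pop; stack = {
pos 13: '}' matches '{'; pop; stack = (empty)
end: stack empty → VALID
Verdict: properly nested → yes

Answer: yes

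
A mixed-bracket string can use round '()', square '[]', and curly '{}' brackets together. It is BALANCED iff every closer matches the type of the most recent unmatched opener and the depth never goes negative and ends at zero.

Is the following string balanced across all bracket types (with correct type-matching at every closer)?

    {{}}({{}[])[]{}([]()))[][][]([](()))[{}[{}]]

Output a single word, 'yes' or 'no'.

Answer: no

Derivation:
pos 0: push '{'; stack = {
pos 1: push '{'; stack = {{
pos 2: '}' matches '{'; pop; stack = {
pos 3: '}' matches '{'; pop; stack = (empty)
pos 4: push '('; stack = (
pos 5: push '{'; stack = ({
pos 6: push '{'; stack = ({{
pos 7: '}' matches '{'; pop; stack = ({
pos 8: push '['; stack = ({[
pos 9: ']' matches '['; pop; stack = ({
pos 10: saw closer ')' but top of stack is '{' (expected '}') → INVALID
Verdict: type mismatch at position 10: ')' closes '{' → no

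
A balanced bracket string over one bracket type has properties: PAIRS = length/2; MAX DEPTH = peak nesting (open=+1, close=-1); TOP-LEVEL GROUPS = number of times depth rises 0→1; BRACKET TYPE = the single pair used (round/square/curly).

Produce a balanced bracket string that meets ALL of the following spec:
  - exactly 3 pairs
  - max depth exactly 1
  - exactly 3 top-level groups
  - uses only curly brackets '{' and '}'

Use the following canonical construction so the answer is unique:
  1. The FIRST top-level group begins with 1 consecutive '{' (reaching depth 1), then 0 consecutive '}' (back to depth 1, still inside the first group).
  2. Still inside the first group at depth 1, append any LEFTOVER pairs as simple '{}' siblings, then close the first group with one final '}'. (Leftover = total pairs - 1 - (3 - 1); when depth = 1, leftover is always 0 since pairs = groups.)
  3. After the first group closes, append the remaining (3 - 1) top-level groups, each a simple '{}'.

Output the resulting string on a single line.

Answer: {}{}{}

Derivation:
Spec: pairs=3 depth=1 groups=3
Leftover pairs = 3 - 1 - (3-1) = 0
First group: deep chain of depth 1 + 0 sibling pairs
Remaining 2 groups: simple '{}' each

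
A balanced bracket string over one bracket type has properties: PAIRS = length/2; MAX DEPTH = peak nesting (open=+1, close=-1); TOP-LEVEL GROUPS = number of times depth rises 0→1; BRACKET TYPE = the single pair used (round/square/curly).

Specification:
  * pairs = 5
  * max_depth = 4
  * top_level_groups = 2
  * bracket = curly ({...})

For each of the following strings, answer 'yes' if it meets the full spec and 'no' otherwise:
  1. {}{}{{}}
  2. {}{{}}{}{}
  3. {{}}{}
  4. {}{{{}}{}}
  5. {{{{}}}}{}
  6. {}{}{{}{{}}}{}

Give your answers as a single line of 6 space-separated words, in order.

String 1 '{}{}{{}}': depth seq [1 0 1 0 1 2 1 0]
  -> pairs=4 depth=2 groups=3 -> no
String 2 '{}{{}}{}{}': depth seq [1 0 1 2 1 0 1 0 1 0]
  -> pairs=5 depth=2 groups=4 -> no
String 3 '{{}}{}': depth seq [1 2 1 0 1 0]
  -> pairs=3 depth=2 groups=2 -> no
String 4 '{}{{{}}{}}': depth seq [1 0 1 2 3 2 1 2 1 0]
  -> pairs=5 depth=3 groups=2 -> no
String 5 '{{{{}}}}{}': depth seq [1 2 3 4 3 2 1 0 1 0]
  -> pairs=5 depth=4 groups=2 -> yes
String 6 '{}{}{{}{{}}}{}': depth seq [1 0 1 0 1 2 1 2 3 2 1 0 1 0]
  -> pairs=7 depth=3 groups=4 -> no

Answer: no no no no yes no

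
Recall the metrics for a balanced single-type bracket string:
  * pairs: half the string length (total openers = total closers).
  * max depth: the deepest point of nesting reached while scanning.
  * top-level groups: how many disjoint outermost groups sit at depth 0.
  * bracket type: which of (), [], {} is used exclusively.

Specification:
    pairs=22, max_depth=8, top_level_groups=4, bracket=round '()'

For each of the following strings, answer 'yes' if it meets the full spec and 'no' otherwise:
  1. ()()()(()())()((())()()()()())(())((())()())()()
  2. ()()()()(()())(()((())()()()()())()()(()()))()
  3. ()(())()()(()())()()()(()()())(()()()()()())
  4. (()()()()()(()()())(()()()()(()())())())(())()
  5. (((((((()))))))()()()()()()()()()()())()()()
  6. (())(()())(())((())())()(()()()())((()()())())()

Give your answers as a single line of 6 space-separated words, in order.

String 1 '()()()(()())()((())()()()()())(())((())()())()()': depth seq [1 0 1 0 1 0 1 2 1 2 1 0 1 0 1 2 3 2 1 2 1 2 1 2 1 2 1 2 1 0 1 2 1 0 1 2 3 2 1 2 1 2 1 0 1 0 1 0]
  -> pairs=24 depth=3 groups=10 -> no
String 2 '()()()()(()())(()((())()()()()())()()(()()))()': depth seq [1 0 1 0 1 0 1 0 1 2 1 2 1 0 1 2 1 2 3 4 3 2 3 2 3 2 3 2 3 2 3 2 1 2 1 2 1 2 3 2 3 2 1 0 1 0]
  -> pairs=23 depth=4 groups=7 -> no
String 3 '()(())()()(()())()()()(()()())(()()()()()())': depth seq [1 0 1 2 1 0 1 0 1 0 1 2 1 2 1 0 1 0 1 0 1 0 1 2 1 2 1 2 1 0 1 2 1 2 1 2 1 2 1 2 1 2 1 0]
  -> pairs=22 depth=2 groups=10 -> no
String 4 '(()()()()()(()()())(()()()()(()())())())(())()': depth seq [1 2 1 2 1 2 1 2 1 2 1 2 3 2 3 2 3 2 1 2 3 2 3 2 3 2 3 2 3 4 3 4 3 2 3 2 1 2 1 0 1 2 1 0 1 0]
  -> pairs=23 depth=4 groups=3 -> no
String 5 '(((((((()))))))()()()()()()()()()()())()()()': depth seq [1 2 3 4 5 6 7 8 7 6 5 4 3 2 1 2 1 2 1 2 1 2 1 2 1 2 1 2 1 2 1 2 1 2 1 2 1 0 1 0 1 0 1 0]
  -> pairs=22 depth=8 groups=4 -> yes
String 6 '(())(()())(())((())())()(()()()())((()()())())()': depth seq [1 2 1 0 1 2 1 2 1 0 1 2 1 0 1 2 3 2 1 2 1 0 1 0 1 2 1 2 1 2 1 2 1 0 1 2 3 2 3 2 3 2 1 2 1 0 1 0]
  -> pairs=24 depth=3 groups=8 -> no

Answer: no no no no yes no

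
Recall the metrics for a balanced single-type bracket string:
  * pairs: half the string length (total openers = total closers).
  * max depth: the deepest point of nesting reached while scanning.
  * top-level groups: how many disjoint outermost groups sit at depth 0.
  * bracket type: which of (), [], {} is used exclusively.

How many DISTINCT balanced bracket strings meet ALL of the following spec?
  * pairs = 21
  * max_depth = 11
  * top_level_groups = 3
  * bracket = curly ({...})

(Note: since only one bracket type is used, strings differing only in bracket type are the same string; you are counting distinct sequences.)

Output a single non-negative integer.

Spec: pairs=21 depth=11 groups=3
Count(depth <= 11) = 4774054722
Count(depth <= 10) = 4717586247
Count(depth == 11) = 4774054722 - 4717586247 = 56468475

Answer: 56468475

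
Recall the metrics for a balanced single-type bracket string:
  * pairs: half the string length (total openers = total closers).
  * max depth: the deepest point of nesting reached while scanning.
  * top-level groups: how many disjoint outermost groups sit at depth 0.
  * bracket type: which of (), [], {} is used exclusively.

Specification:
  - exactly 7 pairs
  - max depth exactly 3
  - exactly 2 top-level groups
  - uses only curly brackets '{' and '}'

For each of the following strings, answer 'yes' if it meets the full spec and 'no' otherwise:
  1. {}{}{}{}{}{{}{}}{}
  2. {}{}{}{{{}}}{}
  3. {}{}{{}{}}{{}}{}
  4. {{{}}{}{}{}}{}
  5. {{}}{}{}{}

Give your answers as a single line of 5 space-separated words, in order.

String 1 '{}{}{}{}{}{{}{}}{}': depth seq [1 0 1 0 1 0 1 0 1 0 1 2 1 2 1 0 1 0]
  -> pairs=9 depth=2 groups=7 -> no
String 2 '{}{}{}{{{}}}{}': depth seq [1 0 1 0 1 0 1 2 3 2 1 0 1 0]
  -> pairs=7 depth=3 groups=5 -> no
String 3 '{}{}{{}{}}{{}}{}': depth seq [1 0 1 0 1 2 1 2 1 0 1 2 1 0 1 0]
  -> pairs=8 depth=2 groups=5 -> no
String 4 '{{{}}{}{}{}}{}': depth seq [1 2 3 2 1 2 1 2 1 2 1 0 1 0]
  -> pairs=7 depth=3 groups=2 -> yes
String 5 '{{}}{}{}{}': depth seq [1 2 1 0 1 0 1 0 1 0]
  -> pairs=5 depth=2 groups=4 -> no

Answer: no no no yes no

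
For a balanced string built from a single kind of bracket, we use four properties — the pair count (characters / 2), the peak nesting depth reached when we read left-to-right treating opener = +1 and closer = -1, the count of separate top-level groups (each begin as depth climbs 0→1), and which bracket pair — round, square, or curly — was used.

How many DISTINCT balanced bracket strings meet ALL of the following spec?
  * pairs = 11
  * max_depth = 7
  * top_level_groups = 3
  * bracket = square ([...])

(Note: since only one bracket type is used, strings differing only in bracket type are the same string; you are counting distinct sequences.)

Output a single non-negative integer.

Answer: 306

Derivation:
Spec: pairs=11 depth=7 groups=3
Count(depth <= 7) = 11886
Count(depth <= 6) = 11580
Count(depth == 7) = 11886 - 11580 = 306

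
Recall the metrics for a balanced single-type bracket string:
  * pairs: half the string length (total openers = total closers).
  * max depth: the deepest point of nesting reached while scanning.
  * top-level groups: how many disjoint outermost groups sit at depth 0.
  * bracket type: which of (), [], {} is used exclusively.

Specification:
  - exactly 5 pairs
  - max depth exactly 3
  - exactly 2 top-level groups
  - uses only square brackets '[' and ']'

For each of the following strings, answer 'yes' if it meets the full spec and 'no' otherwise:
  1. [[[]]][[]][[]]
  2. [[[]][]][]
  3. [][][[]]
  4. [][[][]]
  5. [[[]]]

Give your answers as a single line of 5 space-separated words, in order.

String 1 '[[[]]][[]][[]]': depth seq [1 2 3 2 1 0 1 2 1 0 1 2 1 0]
  -> pairs=7 depth=3 groups=3 -> no
String 2 '[[[]][]][]': depth seq [1 2 3 2 1 2 1 0 1 0]
  -> pairs=5 depth=3 groups=2 -> yes
String 3 '[][][[]]': depth seq [1 0 1 0 1 2 1 0]
  -> pairs=4 depth=2 groups=3 -> no
String 4 '[][[][]]': depth seq [1 0 1 2 1 2 1 0]
  -> pairs=4 depth=2 groups=2 -> no
String 5 '[[[]]]': depth seq [1 2 3 2 1 0]
  -> pairs=3 depth=3 groups=1 -> no

Answer: no yes no no no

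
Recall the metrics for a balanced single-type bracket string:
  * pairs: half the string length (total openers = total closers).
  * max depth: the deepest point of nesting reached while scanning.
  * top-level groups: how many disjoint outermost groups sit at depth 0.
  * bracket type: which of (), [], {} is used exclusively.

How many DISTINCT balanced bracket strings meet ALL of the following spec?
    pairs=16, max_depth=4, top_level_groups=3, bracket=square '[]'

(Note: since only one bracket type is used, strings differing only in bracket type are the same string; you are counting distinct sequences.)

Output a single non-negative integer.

Spec: pairs=16 depth=4 groups=3
Count(depth <= 4) = 1492209
Count(depth <= 3) = 153600
Count(depth == 4) = 1492209 - 153600 = 1338609

Answer: 1338609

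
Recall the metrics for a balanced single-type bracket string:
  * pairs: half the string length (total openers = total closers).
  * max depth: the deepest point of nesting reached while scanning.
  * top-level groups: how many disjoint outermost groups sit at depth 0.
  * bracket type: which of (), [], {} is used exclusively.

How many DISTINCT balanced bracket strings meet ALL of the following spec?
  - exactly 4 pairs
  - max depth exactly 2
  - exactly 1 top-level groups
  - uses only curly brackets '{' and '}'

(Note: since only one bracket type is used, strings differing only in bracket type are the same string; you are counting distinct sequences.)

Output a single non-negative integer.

Answer: 1

Derivation:
Spec: pairs=4 depth=2 groups=1
Count(depth <= 2) = 1
Count(depth <= 1) = 0
Count(depth == 2) = 1 - 0 = 1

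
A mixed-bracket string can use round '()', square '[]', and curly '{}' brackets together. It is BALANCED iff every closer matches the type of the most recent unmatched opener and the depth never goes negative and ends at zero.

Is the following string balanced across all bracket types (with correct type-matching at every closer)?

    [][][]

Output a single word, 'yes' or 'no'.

pos 0: push '['; stack = [
pos 1: ']' matches '['; pop; stack = (empty)
pos 2: push '['; stack = [
pos 3: ']' matches '['; pop; stack = (empty)
pos 4: push '['; stack = [
pos 5: ']' matches '['; pop; stack = (empty)
end: stack empty → VALID
Verdict: properly nested → yes

Answer: yes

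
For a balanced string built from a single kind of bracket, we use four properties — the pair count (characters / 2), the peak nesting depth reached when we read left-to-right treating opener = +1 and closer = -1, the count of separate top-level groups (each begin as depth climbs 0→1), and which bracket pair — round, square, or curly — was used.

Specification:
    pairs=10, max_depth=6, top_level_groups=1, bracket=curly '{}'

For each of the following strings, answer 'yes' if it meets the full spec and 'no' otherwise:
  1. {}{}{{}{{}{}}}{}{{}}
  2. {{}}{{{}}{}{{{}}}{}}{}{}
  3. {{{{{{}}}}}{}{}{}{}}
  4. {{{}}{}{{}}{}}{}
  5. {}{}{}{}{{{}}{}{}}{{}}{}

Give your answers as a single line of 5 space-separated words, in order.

String 1 '{}{}{{}{{}{}}}{}{{}}': depth seq [1 0 1 0 1 2 1 2 3 2 3 2 1 0 1 0 1 2 1 0]
  -> pairs=10 depth=3 groups=5 -> no
String 2 '{{}}{{{}}{}{{{}}}{}}{}{}': depth seq [1 2 1 0 1 2 3 2 1 2 1 2 3 4 3 2 1 2 1 0 1 0 1 0]
  -> pairs=12 depth=4 groups=4 -> no
String 3 '{{{{{{}}}}}{}{}{}{}}': depth seq [1 2 3 4 5 6 5 4 3 2 1 2 1 2 1 2 1 2 1 0]
  -> pairs=10 depth=6 groups=1 -> yes
String 4 '{{{}}{}{{}}{}}{}': depth seq [1 2 3 2 1 2 1 2 3 2 1 2 1 0 1 0]
  -> pairs=8 depth=3 groups=2 -> no
String 5 '{}{}{}{}{{{}}{}{}}{{}}{}': depth seq [1 0 1 0 1 0 1 0 1 2 3 2 1 2 1 2 1 0 1 2 1 0 1 0]
  -> pairs=12 depth=3 groups=7 -> no

Answer: no no yes no no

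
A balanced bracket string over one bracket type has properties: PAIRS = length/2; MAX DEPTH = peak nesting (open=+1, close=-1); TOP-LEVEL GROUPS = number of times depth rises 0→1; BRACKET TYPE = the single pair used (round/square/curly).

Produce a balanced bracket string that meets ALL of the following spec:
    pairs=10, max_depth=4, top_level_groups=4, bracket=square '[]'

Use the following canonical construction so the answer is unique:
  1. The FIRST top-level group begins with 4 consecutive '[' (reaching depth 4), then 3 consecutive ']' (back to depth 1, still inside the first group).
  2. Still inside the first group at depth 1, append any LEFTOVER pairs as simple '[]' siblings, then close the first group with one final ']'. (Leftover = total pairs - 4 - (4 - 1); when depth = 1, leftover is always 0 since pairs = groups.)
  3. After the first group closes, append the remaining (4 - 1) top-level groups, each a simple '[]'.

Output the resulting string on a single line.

Answer: [[[[]]][][][]][][][]

Derivation:
Spec: pairs=10 depth=4 groups=4
Leftover pairs = 10 - 4 - (4-1) = 3
First group: deep chain of depth 4 + 3 sibling pairs
Remaining 3 groups: simple '[]' each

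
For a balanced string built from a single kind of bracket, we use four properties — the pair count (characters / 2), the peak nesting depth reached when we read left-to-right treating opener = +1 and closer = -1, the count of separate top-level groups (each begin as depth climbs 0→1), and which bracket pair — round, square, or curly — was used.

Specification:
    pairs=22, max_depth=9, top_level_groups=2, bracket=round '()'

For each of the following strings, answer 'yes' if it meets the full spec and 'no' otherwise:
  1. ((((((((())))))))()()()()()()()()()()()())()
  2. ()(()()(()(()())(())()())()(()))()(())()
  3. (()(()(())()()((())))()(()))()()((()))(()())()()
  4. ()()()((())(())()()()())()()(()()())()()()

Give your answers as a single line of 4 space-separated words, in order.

Answer: yes no no no

Derivation:
String 1 '((((((((())))))))()()()()()()()()()()()())()': depth seq [1 2 3 4 5 6 7 8 9 8 7 6 5 4 3 2 1 2 1 2 1 2 1 2 1 2 1 2 1 2 1 2 1 2 1 2 1 2 1 2 1 0 1 0]
  -> pairs=22 depth=9 groups=2 -> yes
String 2 '()(()()(()(()())(())()())()(()))()(())()': depth seq [1 0 1 2 1 2 1 2 3 2 3 4 3 4 3 2 3 4 3 2 3 2 3 2 1 2 1 2 3 2 1 0 1 0 1 2 1 0 1 0]
  -> pairs=20 depth=4 groups=5 -> no
String 3 '(()(()(())()()((())))()(()))()()((()))(()())()()': depth seq [1 2 1 2 3 2 3 4 3 2 3 2 3 2 3 4 5 4 3 2 1 2 1 2 3 2 1 0 1 0 1 0 1 2 3 2 1 0 1 2 1 2 1 0 1 0 1 0]
  -> pairs=24 depth=5 groups=7 -> no
String 4 '()()()((())(())()()()())()()(()()())()()()': depth seq [1 0 1 0 1 0 1 2 3 2 1 2 3 2 1 2 1 2 1 2 1 2 1 0 1 0 1 0 1 2 1 2 1 2 1 0 1 0 1 0 1 0]
  -> pairs=21 depth=3 groups=10 -> no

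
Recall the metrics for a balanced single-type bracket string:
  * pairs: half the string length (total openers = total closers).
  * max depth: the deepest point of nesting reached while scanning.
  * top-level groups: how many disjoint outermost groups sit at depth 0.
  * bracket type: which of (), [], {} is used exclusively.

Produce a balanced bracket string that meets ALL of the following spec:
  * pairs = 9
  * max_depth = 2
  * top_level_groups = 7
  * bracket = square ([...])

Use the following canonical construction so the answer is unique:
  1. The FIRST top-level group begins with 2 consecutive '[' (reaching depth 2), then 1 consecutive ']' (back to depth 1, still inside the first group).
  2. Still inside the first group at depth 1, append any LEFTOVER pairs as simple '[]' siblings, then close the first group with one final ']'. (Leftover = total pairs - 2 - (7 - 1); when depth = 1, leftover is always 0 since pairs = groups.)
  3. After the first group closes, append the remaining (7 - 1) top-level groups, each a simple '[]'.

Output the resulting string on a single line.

Spec: pairs=9 depth=2 groups=7
Leftover pairs = 9 - 2 - (7-1) = 1
First group: deep chain of depth 2 + 1 sibling pairs
Remaining 6 groups: simple '[]' each

Answer: [[][]][][][][][][]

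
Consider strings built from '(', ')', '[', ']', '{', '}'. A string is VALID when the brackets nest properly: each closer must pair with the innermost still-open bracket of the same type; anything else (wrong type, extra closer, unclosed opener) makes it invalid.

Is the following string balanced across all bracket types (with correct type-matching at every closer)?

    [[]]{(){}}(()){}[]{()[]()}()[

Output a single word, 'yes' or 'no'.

pos 0: push '['; stack = [
pos 1: push '['; stack = [[
pos 2: ']' matches '['; pop; stack = [
pos 3: ']' matches '['; pop; stack = (empty)
pos 4: push '{'; stack = {
pos 5: push '('; stack = {(
pos 6: ')' matches '('; pop; stack = {
pos 7: push '{'; stack = {{
pos 8: '}' matches '{'; pop; stack = {
pos 9: '}' matches '{'; pop; stack = (empty)
pos 10: push '('; stack = (
pos 11: push '('; stack = ((
pos 12: ')' matches '('; pop; stack = (
pos 13: ')' matches '('; pop; stack = (empty)
pos 14: push '{'; stack = {
pos 15: '}' matches '{'; pop; stack = (empty)
pos 16: push '['; stack = [
pos 17: ']' matches '['; pop; stack = (empty)
pos 18: push '{'; stack = {
pos 19: push '('; stack = {(
pos 20: ')' matches '('; pop; stack = {
pos 21: push '['; stack = {[
pos 22: ']' matches '['; pop; stack = {
pos 23: push '('; stack = {(
pos 24: ')' matches '('; pop; stack = {
pos 25: '}' matches '{'; pop; stack = (empty)
pos 26: push '('; stack = (
pos 27: ')' matches '('; pop; stack = (empty)
pos 28: push '['; stack = [
end: stack still non-empty ([) → INVALID
Verdict: unclosed openers at end: [ → no

Answer: no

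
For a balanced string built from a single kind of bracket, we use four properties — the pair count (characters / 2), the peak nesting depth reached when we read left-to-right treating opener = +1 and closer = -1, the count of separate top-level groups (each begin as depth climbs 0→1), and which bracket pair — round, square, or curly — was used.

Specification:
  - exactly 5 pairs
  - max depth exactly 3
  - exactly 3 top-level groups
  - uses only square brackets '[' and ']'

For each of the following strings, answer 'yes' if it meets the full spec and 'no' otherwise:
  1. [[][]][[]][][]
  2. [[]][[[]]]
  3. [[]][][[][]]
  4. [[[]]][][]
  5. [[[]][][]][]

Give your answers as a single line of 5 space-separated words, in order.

String 1 '[[][]][[]][][]': depth seq [1 2 1 2 1 0 1 2 1 0 1 0 1 0]
  -> pairs=7 depth=2 groups=4 -> no
String 2 '[[]][[[]]]': depth seq [1 2 1 0 1 2 3 2 1 0]
  -> pairs=5 depth=3 groups=2 -> no
String 3 '[[]][][[][]]': depth seq [1 2 1 0 1 0 1 2 1 2 1 0]
  -> pairs=6 depth=2 groups=3 -> no
String 4 '[[[]]][][]': depth seq [1 2 3 2 1 0 1 0 1 0]
  -> pairs=5 depth=3 groups=3 -> yes
String 5 '[[[]][][]][]': depth seq [1 2 3 2 1 2 1 2 1 0 1 0]
  -> pairs=6 depth=3 groups=2 -> no

Answer: no no no yes no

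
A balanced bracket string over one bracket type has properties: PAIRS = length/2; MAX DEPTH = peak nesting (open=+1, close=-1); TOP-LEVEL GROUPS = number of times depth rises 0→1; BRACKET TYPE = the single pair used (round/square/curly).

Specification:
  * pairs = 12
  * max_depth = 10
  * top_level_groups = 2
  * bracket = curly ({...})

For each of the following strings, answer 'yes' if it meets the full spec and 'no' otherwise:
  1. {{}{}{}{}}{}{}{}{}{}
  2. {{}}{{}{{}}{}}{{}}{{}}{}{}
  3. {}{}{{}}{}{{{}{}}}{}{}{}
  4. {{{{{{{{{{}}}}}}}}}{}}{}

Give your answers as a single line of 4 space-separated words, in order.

Answer: no no no yes

Derivation:
String 1 '{{}{}{}{}}{}{}{}{}{}': depth seq [1 2 1 2 1 2 1 2 1 0 1 0 1 0 1 0 1 0 1 0]
  -> pairs=10 depth=2 groups=6 -> no
String 2 '{{}}{{}{{}}{}}{{}}{{}}{}{}': depth seq [1 2 1 0 1 2 1 2 3 2 1 2 1 0 1 2 1 0 1 2 1 0 1 0 1 0]
  -> pairs=13 depth=3 groups=6 -> no
String 3 '{}{}{{}}{}{{{}{}}}{}{}{}': depth seq [1 0 1 0 1 2 1 0 1 0 1 2 3 2 3 2 1 0 1 0 1 0 1 0]
  -> pairs=12 depth=3 groups=8 -> no
String 4 '{{{{{{{{{{}}}}}}}}}{}}{}': depth seq [1 2 3 4 5 6 7 8 9 10 9 8 7 6 5 4 3 2 1 2 1 0 1 0]
  -> pairs=12 depth=10 groups=2 -> yes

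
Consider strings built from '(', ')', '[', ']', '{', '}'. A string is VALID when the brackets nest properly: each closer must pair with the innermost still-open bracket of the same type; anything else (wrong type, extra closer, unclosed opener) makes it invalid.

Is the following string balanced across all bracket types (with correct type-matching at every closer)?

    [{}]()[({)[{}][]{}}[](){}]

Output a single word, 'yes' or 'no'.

pos 0: push '['; stack = [
pos 1: push '{'; stack = [{
pos 2: '}' matches '{'; pop; stack = [
pos 3: ']' matches '['; pop; stack = (empty)
pos 4: push '('; stack = (
pos 5: ')' matches '('; pop; stack = (empty)
pos 6: push '['; stack = [
pos 7: push '('; stack = [(
pos 8: push '{'; stack = [({
pos 9: saw closer ')' but top of stack is '{' (expected '}') → INVALID
Verdict: type mismatch at position 9: ')' closes '{' → no

Answer: no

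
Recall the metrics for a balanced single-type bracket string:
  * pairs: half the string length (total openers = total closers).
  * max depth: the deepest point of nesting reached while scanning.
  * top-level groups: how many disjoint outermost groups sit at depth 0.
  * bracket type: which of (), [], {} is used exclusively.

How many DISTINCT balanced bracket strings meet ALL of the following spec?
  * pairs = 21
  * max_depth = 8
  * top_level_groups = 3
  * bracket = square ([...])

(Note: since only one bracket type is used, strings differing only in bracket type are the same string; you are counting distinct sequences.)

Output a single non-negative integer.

Answer: 675628482

Derivation:
Spec: pairs=21 depth=8 groups=3
Count(depth <= 8) = 4210016994
Count(depth <= 7) = 3534388512
Count(depth == 8) = 4210016994 - 3534388512 = 675628482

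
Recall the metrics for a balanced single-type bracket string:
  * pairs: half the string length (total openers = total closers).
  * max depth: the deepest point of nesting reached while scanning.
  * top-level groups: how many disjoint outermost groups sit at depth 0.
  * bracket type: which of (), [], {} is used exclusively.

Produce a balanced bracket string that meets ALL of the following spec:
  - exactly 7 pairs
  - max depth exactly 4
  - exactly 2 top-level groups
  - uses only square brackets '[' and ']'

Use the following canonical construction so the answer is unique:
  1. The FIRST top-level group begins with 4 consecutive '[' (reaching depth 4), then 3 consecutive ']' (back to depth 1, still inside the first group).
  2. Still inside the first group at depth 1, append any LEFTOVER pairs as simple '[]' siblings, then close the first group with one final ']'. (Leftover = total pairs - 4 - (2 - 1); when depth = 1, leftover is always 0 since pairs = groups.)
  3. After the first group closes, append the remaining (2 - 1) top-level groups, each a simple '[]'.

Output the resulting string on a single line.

Spec: pairs=7 depth=4 groups=2
Leftover pairs = 7 - 4 - (2-1) = 2
First group: deep chain of depth 4 + 2 sibling pairs
Remaining 1 groups: simple '[]' each

Answer: [[[[]]][][]][]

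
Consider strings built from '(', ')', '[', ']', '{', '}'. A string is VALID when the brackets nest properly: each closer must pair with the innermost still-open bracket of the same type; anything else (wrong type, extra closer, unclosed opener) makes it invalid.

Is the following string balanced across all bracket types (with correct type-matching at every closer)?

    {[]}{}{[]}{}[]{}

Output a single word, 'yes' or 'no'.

pos 0: push '{'; stack = {
pos 1: push '['; stack = {[
pos 2: ']' matches '['; pop; stack = {
pos 3: '}' matches '{'; pop; stack = (empty)
pos 4: push '{'; stack = {
pos 5: '}' matches '{'; pop; stack = (empty)
pos 6: push '{'; stack = {
pos 7: push '['; stack = {[
pos 8: ']' matches '['; pop; stack = {
pos 9: '}' matches '{'; pop; stack = (empty)
pos 10: push '{'; stack = {
pos 11: '}' matches '{'; pop; stack = (empty)
pos 12: push '['; stack = [
pos 13: ']' matches '['; pop; stack = (empty)
pos 14: push '{'; stack = {
pos 15: '}' matches '{'; pop; stack = (empty)
end: stack empty → VALID
Verdict: properly nested → yes

Answer: yes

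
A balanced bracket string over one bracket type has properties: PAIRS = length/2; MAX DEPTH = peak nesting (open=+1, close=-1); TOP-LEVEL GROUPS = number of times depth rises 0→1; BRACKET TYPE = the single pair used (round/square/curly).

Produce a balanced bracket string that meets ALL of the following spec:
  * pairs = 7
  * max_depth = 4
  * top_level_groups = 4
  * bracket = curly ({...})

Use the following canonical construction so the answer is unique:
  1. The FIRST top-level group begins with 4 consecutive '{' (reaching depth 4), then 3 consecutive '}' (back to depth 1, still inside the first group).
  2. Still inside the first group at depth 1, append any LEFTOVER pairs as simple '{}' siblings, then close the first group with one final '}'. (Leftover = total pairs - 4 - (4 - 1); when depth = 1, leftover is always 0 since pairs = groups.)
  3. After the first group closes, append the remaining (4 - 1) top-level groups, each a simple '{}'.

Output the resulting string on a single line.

Answer: {{{{}}}}{}{}{}

Derivation:
Spec: pairs=7 depth=4 groups=4
Leftover pairs = 7 - 4 - (4-1) = 0
First group: deep chain of depth 4 + 0 sibling pairs
Remaining 3 groups: simple '{}' each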